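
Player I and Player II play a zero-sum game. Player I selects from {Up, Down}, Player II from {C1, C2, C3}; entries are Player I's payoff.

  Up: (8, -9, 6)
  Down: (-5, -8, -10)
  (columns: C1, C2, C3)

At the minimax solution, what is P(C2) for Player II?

16/17

Row minima: Up → -9, Down → -10; maximin = -9.
Column maxima: C1 → 8, C2 → -8, C3 → 6; minimax = -8.
-9 ≠ -8, so there is no saddle point; optimal play is mixed.
C1 is strictly dominated by C2 (it gives Player I strictly more in every row), so Player II never plays it.
On the remaining 2×2 (Up, Down vs C2, C3):
Let Player I play Up with probability p. Expected payoff against C2: (-9)p + (-8)(1−p) = −p − 8; against C3: 6p + (-10)(1−p) = 16p − 10.
Setting these equal: −p − 8 = 16p − 10 ⇒ −17p = -2 ⇒ p = 2/17, and the value is (-1)·(2/17) − 8 = -138/17.
For Player II: with q = P(C2), equating Up's and Down's payoffs gives −15q + 6 = 2q − 10 ⇒ q = 16/17.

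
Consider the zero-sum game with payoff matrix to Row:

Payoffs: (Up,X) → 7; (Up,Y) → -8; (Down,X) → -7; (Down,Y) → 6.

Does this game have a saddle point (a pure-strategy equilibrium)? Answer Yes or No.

Row minima: Up → -8, Down → -7; maximin = -7.
Column maxima: X → 7, Y → 6; minimax = 6.
-7 ≠ 6, so no pure-strategy equilibrium exists.

No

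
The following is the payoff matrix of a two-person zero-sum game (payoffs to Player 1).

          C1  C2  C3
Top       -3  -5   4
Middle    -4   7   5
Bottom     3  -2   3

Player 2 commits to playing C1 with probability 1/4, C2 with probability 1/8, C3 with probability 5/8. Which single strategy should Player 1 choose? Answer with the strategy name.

Middle

Expected payoff of Top: (1/4)·(-3) + (1/8)·(-5) + (5/8)·4 = 9/8.
Expected payoff of Middle: (1/4)·(-4) + (1/8)·7 + (5/8)·5 = 3.
Expected payoff of Bottom: (1/4)·3 + (1/8)·(-2) + (5/8)·3 = 19/8.
The largest is 3, so Player 1's best response is Middle.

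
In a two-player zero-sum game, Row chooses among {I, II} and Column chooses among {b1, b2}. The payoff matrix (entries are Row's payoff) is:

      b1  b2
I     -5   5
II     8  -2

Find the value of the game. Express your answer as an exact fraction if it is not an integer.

Row minima: I → -5, II → -2; maximin = -2.
Column maxima: b1 → 8, b2 → 5; minimax = 5.
-2 ≠ 5, so there is no saddle point; optimal play is mixed.
Let Row play I with probability p. Expected payoff against b1: (-5)p + 8(1−p) = −13p + 8; against b2: 5p + (-2)(1−p) = 7p − 2.
Setting these equal: −13p + 8 = 7p − 2 ⇒ −20p = -10 ⇒ p = 1/2, and the value is (-13)·(1/2) + 8 = 3/2.
For Column: with q = P(b1), equating I's and II's payoffs gives −10q + 5 = 10q − 2 ⇒ q = 7/20.

3/2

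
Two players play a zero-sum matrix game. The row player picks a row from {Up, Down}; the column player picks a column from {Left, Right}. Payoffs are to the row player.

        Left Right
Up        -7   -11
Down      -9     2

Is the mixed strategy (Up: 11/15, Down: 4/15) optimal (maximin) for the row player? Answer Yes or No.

Against Left this mix gives (11/15)·(-7) + (4/15)·(-9) = -113/15.
Against Right this mix gives (11/15)·(-11) + (4/15)·2 = -113/15.
All of the column player's active replies (Left, Right) yield -113/15, and no column does worse for the row player. The mix makes the column player indifferent and guarantees -113/15, so it is optimal.

Yes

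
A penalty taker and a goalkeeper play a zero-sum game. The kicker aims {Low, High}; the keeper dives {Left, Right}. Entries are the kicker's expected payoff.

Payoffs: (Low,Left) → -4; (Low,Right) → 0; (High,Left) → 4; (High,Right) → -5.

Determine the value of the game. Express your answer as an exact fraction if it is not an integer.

Row minima: Low → -4, High → -5; maximin = -4.
Column maxima: Left → 4, Right → 0; minimax = 0.
-4 ≠ 0, so there is no saddle point; optimal play is mixed.
Let the kicker play Low with probability p. Expected payoff against Left: (-4)p + 4(1−p) = −8p + 4; against Right: 0p + (-5)(1−p) = 5p − 5.
Setting these equal: −8p + 4 = 5p − 5 ⇒ −13p = -9 ⇒ p = 9/13, and the value is (-8)·(9/13) + 4 = -20/13.
For the keeper: with q = P(Left), equating Low's and High's payoffs gives −4q = 9q − 5 ⇒ q = 5/13.

-20/13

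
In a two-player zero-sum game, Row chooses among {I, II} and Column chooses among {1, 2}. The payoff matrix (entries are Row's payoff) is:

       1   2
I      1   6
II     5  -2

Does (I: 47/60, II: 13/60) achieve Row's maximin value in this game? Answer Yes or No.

No

Against 1 this mix gives (47/60)·1 + (13/60)·5 = 28/15.
Against 2 this mix gives (47/60)·6 + (13/60)·(-2) = 64/15.
Column will play 1, holding Row to 28/15. Shifting weight toward the row that does better against 1 would raise this floor (the equalizing mix achieves 8/3 against both 1 and 2), so the proposed strategy is not optimal.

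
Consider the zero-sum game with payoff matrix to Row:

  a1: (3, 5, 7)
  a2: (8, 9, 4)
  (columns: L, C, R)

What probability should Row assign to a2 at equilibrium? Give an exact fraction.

1/2

Row minima: a1 → 3, a2 → 4; maximin = 4.
Column maxima: L → 8, C → 9, R → 7; minimax = 7.
4 ≠ 7, so there is no saddle point; optimal play is mixed.
C is strictly dominated by L (it gives Row strictly more in every row), so Column never plays it.
On the remaining 2×2 (a1, a2 vs L, R):
Let Row play a1 with probability p. Expected payoff against L: 3p + 8(1−p) = −5p + 8; against R: 7p + 4(1−p) = 3p + 4.
Setting these equal: −5p + 8 = 3p + 4 ⇒ −8p = -4 ⇒ p = 1/2, and the value is (-5)·(1/2) + 8 = 11/2.
For Column: with q = P(L), equating a1's and a2's payoffs gives −4q + 7 = 4q + 4 ⇒ q = 3/8.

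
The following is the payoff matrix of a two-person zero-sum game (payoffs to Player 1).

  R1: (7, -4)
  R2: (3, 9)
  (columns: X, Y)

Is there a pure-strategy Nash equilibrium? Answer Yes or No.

No

Row minima: R1 → -4, R2 → 3; maximin = 3.
Column maxima: X → 7, Y → 9; minimax = 7.
3 ≠ 7, so no pure-strategy equilibrium exists.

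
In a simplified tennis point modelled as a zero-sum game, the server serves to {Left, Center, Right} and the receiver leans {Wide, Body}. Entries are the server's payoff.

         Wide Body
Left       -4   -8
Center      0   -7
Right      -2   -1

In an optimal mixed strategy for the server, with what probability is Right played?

Row minima: Left → -8, Center → -7, Right → -2; maximin = -2.
Column maxima: Wide → 0, Body → -1; minimax = -1.
-2 ≠ -1, so there is no saddle point; optimal play is mixed.
Left is strictly dominated by Center, so the server never plays it.
On the remaining 2×2 (Center, Right vs Wide, Body):
Let the server play Center with probability p. Expected payoff against Wide: 0p + (-2)(1−p) = 2p − 2; against Body: (-7)p + (-1)(1−p) = −6p − 1.
Setting these equal: 2p − 2 = −6p − 1 ⇒ 8p = 1 ⇒ p = 1/8, and the value is (2)·(1/8) − 2 = -7/4.
For the receiver: with q = P(Wide), equating Center's and Right's payoffs gives 7q − 7 = −q − 1 ⇒ q = 3/4.

7/8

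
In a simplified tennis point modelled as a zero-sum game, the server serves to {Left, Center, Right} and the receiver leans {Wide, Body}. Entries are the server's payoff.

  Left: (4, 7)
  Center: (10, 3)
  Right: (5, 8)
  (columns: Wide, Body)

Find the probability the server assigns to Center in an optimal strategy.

Row minima: Left → 4, Center → 3, Right → 5; maximin = 5.
Column maxima: Wide → 10, Body → 8; minimax = 8.
5 ≠ 8, so there is no saddle point; optimal play is mixed.
Left is strictly dominated by Right, so the server never plays it.
On the remaining 2×2 (Center, Right vs Wide, Body):
Let the server play Center with probability p. Expected payoff against Wide: 10p + 5(1−p) = 5p + 5; against Body: 3p + 8(1−p) = −5p + 8.
Setting these equal: 5p + 5 = −5p + 8 ⇒ 10p = 3 ⇒ p = 3/10, and the value is (5)·(3/10) + 5 = 13/2.
For the receiver: with q = P(Wide), equating Center's and Right's payoffs gives 7q + 3 = −3q + 8 ⇒ q = 1/2.

3/10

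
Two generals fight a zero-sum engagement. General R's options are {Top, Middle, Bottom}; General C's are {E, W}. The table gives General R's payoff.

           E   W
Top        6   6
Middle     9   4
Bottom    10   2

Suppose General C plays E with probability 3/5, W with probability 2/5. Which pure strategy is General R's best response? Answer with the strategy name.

Expected payoff of Top: (3/5)·6 + (2/5)·6 = 6.
Expected payoff of Middle: (3/5)·9 + (2/5)·4 = 7.
Expected payoff of Bottom: (3/5)·10 + (2/5)·2 = 34/5.
The largest is 7, so General R's best response is Middle.

Middle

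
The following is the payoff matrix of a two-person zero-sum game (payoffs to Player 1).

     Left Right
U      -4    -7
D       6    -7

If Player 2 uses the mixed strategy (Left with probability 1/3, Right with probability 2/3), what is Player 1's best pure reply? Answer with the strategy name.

Expected payoff of U: (1/3)·(-4) + (2/3)·(-7) = -6.
Expected payoff of D: (1/3)·6 + (2/3)·(-7) = -8/3.
The largest is -8/3, so Player 1's best response is D.

D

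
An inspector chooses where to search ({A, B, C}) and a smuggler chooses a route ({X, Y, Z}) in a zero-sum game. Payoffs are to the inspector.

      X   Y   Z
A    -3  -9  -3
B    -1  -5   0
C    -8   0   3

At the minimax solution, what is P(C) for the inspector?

Row minima: A → -9, B → -5, C → -8; maximin = -5.
Column maxima: X → -1, Y → 0, Z → 3; minimax = -1.
-5 ≠ -1, so there is no saddle point; optimal play is mixed.
A is strictly dominated by B, so the inspector never plays it.
With A eliminated, Z is strictly dominated by X (it gives the inspector strictly more in every remaining row), so the smuggler never plays it.
On the remaining 2×2 (B, C vs X, Y):
Let the inspector play B with probability p. Expected payoff against X: (-1)p + (-8)(1−p) = 7p − 8; against Y: (-5)p + 0(1−p) = −5p.
Setting these equal: 7p − 8 = −5p ⇒ 12p = 8 ⇒ p = 2/3, and the value is (7)·(2/3) − 8 = -10/3.
For the smuggler: with q = P(X), equating B's and C's payoffs gives 4q − 5 = −8q ⇒ q = 5/12.

1/3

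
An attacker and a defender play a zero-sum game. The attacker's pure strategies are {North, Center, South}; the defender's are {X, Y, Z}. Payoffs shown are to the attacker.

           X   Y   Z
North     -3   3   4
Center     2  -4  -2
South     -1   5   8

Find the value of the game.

Row minima: North → -3, Center → -4, South → -1; maximin = -1.
Column maxima: X → 2, Y → 5, Z → 8; minimax = 2.
-1 ≠ 2, so there is no saddle point; optimal play is mixed.
North is strictly dominated by South, so the attacker never plays it.
Z is strictly dominated by Y (it gives the attacker strictly more in every row), so the defender never plays it.
On the remaining 2×2 (Center, South vs X, Y):
Let the attacker play Center with probability p. Expected payoff against X: 2p + (-1)(1−p) = 3p − 1; against Y: (-4)p + 5(1−p) = −9p + 5.
Setting these equal: 3p − 1 = −9p + 5 ⇒ 12p = 6 ⇒ p = 1/2, and the value is (3)·(1/2) − 1 = 1/2.
For the defender: with q = P(X), equating Center's and South's payoffs gives 6q − 4 = −6q + 5 ⇒ q = 3/4.

1/2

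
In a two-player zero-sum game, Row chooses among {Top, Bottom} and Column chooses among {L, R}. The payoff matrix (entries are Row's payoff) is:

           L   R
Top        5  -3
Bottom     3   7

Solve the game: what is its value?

11/3

Row minima: Top → -3, Bottom → 3; maximin = 3.
Column maxima: L → 5, R → 7; minimax = 5.
3 ≠ 5, so there is no saddle point; optimal play is mixed.
Let Row play Top with probability p. Expected payoff against L: 5p + 3(1−p) = 2p + 3; against R: (-3)p + 7(1−p) = −10p + 7.
Setting these equal: 2p + 3 = −10p + 7 ⇒ 12p = 4 ⇒ p = 1/3, and the value is (2)·(1/3) + 3 = 11/3.
For Column: with q = P(L), equating Top's and Bottom's payoffs gives 8q − 3 = −4q + 7 ⇒ q = 5/6.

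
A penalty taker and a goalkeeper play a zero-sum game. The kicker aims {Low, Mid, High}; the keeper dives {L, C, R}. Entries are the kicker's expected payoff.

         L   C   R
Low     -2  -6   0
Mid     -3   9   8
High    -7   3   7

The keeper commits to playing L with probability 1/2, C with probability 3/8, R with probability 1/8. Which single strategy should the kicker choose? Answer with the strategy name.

Expected payoff of Low: (1/2)·(-2) + (3/8)·(-6) + (1/8)·0 = -13/4.
Expected payoff of Mid: (1/2)·(-3) + (3/8)·9 + (1/8)·8 = 23/8.
Expected payoff of High: (1/2)·(-7) + (3/8)·3 + (1/8)·7 = -3/2.
The largest is 23/8, so the kicker's best response is Mid.

Mid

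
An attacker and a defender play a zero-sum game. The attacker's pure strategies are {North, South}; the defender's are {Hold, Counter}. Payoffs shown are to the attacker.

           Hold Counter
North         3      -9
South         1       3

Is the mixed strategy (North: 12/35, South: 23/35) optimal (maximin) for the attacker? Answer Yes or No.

Against Hold this mix gives (12/35)·3 + (23/35)·1 = 59/35.
Against Counter this mix gives (12/35)·(-9) + (23/35)·3 = -39/35.
The defender will play Counter, holding the attacker to -39/35. Shifting weight toward the row that does better against Counter would raise this floor (the equalizing mix achieves 9/7 against both Counter and Hold), so the proposed strategy is not optimal.

No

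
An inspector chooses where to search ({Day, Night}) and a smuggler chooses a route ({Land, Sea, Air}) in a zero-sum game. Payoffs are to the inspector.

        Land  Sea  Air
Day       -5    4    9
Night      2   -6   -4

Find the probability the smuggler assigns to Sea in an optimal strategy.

Row minima: Day → -5, Night → -6; maximin = -5.
Column maxima: Land → 2, Sea → 4, Air → 9; minimax = 2.
-5 ≠ 2, so there is no saddle point; optimal play is mixed.
Air is strictly dominated by Sea (it gives the inspector strictly more in every row), so the smuggler never plays it.
On the remaining 2×2 (Day, Night vs Land, Sea):
Let the inspector play Day with probability p. Expected payoff against Land: (-5)p + 2(1−p) = −7p + 2; against Sea: 4p + (-6)(1−p) = 10p − 6.
Setting these equal: −7p + 2 = 10p − 6 ⇒ −17p = -8 ⇒ p = 8/17, and the value is (-7)·(8/17) + 2 = -22/17.
For the smuggler: with q = P(Land), equating Day's and Night's payoffs gives −9q + 4 = 8q − 6 ⇒ q = 10/17.

7/17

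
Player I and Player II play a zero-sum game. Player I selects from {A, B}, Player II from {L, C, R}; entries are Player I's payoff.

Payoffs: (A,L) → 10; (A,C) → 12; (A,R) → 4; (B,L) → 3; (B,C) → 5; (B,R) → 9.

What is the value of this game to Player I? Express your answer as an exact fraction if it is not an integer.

13/2

Row minima: A → 4, B → 3; maximin = 4.
Column maxima: L → 10, C → 12, R → 9; minimax = 9.
4 ≠ 9, so there is no saddle point; optimal play is mixed.
C is strictly dominated by L (it gives Player I strictly more in every row), so Player II never plays it.
On the remaining 2×2 (A, B vs L, R):
Let Player I play A with probability p. Expected payoff against L: 10p + 3(1−p) = 7p + 3; against R: 4p + 9(1−p) = −5p + 9.
Setting these equal: 7p + 3 = −5p + 9 ⇒ 12p = 6 ⇒ p = 1/2, and the value is (7)·(1/2) + 3 = 13/2.
For Player II: with q = P(L), equating A's and B's payoffs gives 6q + 4 = −6q + 9 ⇒ q = 5/12.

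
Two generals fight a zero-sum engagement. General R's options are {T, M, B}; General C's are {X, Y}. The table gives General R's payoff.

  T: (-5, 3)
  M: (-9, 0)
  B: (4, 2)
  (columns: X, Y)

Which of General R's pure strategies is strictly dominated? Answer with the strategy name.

M

T gives a strictly higher payoff than M against every column: -5 > -9, 3 > 0.
So M is strictly dominated and General R never plays it.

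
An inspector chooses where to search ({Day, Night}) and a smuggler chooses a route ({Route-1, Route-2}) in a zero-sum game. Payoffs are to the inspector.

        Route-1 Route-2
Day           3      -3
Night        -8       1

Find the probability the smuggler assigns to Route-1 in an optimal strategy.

4/15

Row minima: Day → -3, Night → -8; maximin = -3.
Column maxima: Route-1 → 3, Route-2 → 1; minimax = 1.
-3 ≠ 1, so there is no saddle point; optimal play is mixed.
Let the inspector play Day with probability p. Expected payoff against Route-1: 3p + (-8)(1−p) = 11p − 8; against Route-2: (-3)p + 1(1−p) = −4p + 1.
Setting these equal: 11p − 8 = −4p + 1 ⇒ 15p = 9 ⇒ p = 3/5, and the value is (11)·(3/5) − 8 = -7/5.
For the smuggler: with q = P(Route-1), equating Day's and Night's payoffs gives 6q − 3 = −9q + 1 ⇒ q = 4/15.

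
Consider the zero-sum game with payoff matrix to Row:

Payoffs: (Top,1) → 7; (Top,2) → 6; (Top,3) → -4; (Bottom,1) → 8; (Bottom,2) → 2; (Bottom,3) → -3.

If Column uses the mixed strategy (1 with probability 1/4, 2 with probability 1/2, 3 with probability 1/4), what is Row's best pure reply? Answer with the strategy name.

Expected payoff of Top: (1/4)·7 + (1/2)·6 + (1/4)·(-4) = 15/4.
Expected payoff of Bottom: (1/4)·8 + (1/2)·2 + (1/4)·(-3) = 9/4.
The largest is 15/4, so Row's best response is Top.

Top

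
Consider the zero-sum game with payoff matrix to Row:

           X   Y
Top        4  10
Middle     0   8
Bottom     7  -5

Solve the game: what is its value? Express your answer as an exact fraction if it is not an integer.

Row minima: Top → 4, Middle → 0, Bottom → -5; maximin = 4.
Column maxima: X → 7, Y → 10; minimax = 7.
4 ≠ 7, so there is no saddle point; optimal play is mixed.
Middle is strictly dominated by Top, so Row never plays it.
On the remaining 2×2 (Top, Bottom vs X, Y):
Let Row play Top with probability p. Expected payoff against X: 4p + 7(1−p) = −3p + 7; against Y: 10p + (-5)(1−p) = 15p − 5.
Setting these equal: −3p + 7 = 15p − 5 ⇒ −18p = -12 ⇒ p = 2/3, and the value is (-3)·(2/3) + 7 = 5.
For Column: with q = P(X), equating Top's and Bottom's payoffs gives −6q + 10 = 12q − 5 ⇒ q = 5/6.

5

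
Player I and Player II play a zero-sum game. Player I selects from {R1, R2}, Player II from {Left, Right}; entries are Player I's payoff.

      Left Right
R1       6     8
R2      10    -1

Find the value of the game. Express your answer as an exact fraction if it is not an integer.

86/13

Row minima: R1 → 6, R2 → -1; maximin = 6.
Column maxima: Left → 10, Right → 8; minimax = 8.
6 ≠ 8, so there is no saddle point; optimal play is mixed.
Let Player I play R1 with probability p. Expected payoff against Left: 6p + 10(1−p) = −4p + 10; against Right: 8p + (-1)(1−p) = 9p − 1.
Setting these equal: −4p + 10 = 9p − 1 ⇒ −13p = -11 ⇒ p = 11/13, and the value is (-4)·(11/13) + 10 = 86/13.
For Player II: with q = P(Left), equating R1's and R2's payoffs gives −2q + 8 = 11q − 1 ⇒ q = 9/13.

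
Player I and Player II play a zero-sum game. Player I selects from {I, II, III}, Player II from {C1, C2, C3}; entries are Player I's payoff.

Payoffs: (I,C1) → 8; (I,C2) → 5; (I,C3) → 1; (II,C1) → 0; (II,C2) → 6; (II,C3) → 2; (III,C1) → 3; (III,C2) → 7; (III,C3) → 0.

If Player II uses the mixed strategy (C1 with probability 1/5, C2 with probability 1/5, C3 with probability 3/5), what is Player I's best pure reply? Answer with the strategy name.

Expected payoff of I: (1/5)·8 + (1/5)·5 + (3/5)·1 = 16/5.
Expected payoff of II: (1/5)·0 + (1/5)·6 + (3/5)·2 = 12/5.
Expected payoff of III: (1/5)·3 + (1/5)·7 + (3/5)·0 = 2.
The largest is 16/5, so Player I's best response is I.

I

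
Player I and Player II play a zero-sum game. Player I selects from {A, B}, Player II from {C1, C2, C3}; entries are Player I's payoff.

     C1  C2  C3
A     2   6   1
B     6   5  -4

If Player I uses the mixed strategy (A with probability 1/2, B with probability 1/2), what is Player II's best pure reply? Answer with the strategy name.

If Player II plays C1, Player I's expected payoff is (1/2)·2 + (1/2)·6 = 4.
If Player II plays C2, Player I's expected payoff is (1/2)·6 + (1/2)·5 = 11/2.
If Player II plays C3, Player I's expected payoff is (1/2)·1 + (1/2)·(-4) = -3/2.
Player II minimizes Player I's payoff; the smallest is -3/2, so the best response is C3.

C3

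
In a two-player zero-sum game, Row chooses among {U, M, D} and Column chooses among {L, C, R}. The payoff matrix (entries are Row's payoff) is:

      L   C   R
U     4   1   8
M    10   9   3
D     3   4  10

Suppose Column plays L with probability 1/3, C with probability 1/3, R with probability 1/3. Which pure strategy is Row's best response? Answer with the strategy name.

M

Expected payoff of U: (1/3)·4 + (1/3)·1 + (1/3)·8 = 13/3.
Expected payoff of M: (1/3)·10 + (1/3)·9 + (1/3)·3 = 22/3.
Expected payoff of D: (1/3)·3 + (1/3)·4 + (1/3)·10 = 17/3.
The largest is 22/3, so Row's best response is M.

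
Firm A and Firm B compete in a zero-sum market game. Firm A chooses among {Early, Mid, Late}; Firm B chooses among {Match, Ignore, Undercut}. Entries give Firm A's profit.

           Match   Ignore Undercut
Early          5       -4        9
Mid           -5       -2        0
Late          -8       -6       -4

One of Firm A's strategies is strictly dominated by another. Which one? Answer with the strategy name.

Early gives a strictly higher payoff than Late against every column: 5 > -8, -4 > -6, 9 > -4.
So Late is strictly dominated and Firm A never plays it.

Late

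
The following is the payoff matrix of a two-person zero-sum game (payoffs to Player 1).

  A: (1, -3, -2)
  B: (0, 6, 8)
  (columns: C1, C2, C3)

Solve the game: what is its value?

3/5

Row minima: A → -3, B → 0; maximin = 0.
Column maxima: C1 → 1, C2 → 6, C3 → 8; minimax = 1.
0 ≠ 1, so there is no saddle point; optimal play is mixed.
C3 is strictly dominated by C2 (it gives Player 1 strictly more in every row), so Player 2 never plays it.
On the remaining 2×2 (A, B vs C1, C2):
Let Player 1 play A with probability p. Expected payoff against C1: 1p + 0(1−p) = p; against C2: (-3)p + 6(1−p) = −9p + 6.
Setting these equal: p = −9p + 6 ⇒ 10p = 6 ⇒ p = 3/5, and the value is (1)·(3/5) = 3/5.
For Player 2: with q = P(C1), equating A's and B's payoffs gives 4q − 3 = −6q + 6 ⇒ q = 9/10.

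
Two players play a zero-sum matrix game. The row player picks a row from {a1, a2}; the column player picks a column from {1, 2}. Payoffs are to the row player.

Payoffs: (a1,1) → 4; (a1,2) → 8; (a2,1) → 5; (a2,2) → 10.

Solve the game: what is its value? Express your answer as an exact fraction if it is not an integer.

Row minima: a1 → 4, a2 → 5; maximin = 5.
Column maxima: 1 → 5, 2 → 10; minimax = 5.
Since maximin = minimax = 5, there is a saddle point and the value is 5.

5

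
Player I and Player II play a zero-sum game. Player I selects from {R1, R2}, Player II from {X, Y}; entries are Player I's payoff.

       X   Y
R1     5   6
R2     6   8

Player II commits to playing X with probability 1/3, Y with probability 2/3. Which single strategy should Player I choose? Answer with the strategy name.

Expected payoff of R1: (1/3)·5 + (2/3)·6 = 17/3.
Expected payoff of R2: (1/3)·6 + (2/3)·8 = 22/3.
The largest is 22/3, so Player I's best response is R2.

R2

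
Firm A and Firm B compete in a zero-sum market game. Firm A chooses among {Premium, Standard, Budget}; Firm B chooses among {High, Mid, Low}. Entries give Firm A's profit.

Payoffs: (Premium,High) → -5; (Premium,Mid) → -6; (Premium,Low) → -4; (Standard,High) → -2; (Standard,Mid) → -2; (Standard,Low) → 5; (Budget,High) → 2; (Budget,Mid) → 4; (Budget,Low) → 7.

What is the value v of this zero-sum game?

Row minima: Premium → -6, Standard → -2, Budget → 2; maximin = 2.
Column maxima: High → 2, Mid → 4, Low → 7; minimax = 2.
Since maximin = minimax = 2, there is a saddle point and the value is 2.

2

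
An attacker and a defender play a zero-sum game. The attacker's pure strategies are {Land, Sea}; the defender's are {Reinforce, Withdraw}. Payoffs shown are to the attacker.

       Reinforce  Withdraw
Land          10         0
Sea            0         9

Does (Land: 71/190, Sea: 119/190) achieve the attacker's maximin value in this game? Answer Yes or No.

Against Reinforce this mix gives (71/190)·10 + (119/190)·0 = 71/19.
Against Withdraw this mix gives (71/190)·0 + (119/190)·9 = 1071/190.
The defender will play Reinforce, holding the attacker to 71/19. Shifting weight toward the row that does better against Reinforce would raise this floor (the equalizing mix achieves 90/19 against both Reinforce and Withdraw), so the proposed strategy is not optimal.

No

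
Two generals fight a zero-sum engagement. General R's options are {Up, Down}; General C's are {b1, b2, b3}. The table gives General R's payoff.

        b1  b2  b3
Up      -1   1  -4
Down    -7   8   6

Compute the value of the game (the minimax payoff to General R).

Row minima: Up → -4, Down → -7; maximin = -4.
Column maxima: b1 → -1, b2 → 8, b3 → 6; minimax = -1.
-4 ≠ -1, so there is no saddle point; optimal play is mixed.
b2 is strictly dominated by b1 (it gives General R strictly more in every row), so General C never plays it.
On the remaining 2×2 (Up, Down vs b1, b3):
Let General R play Up with probability p. Expected payoff against b1: (-1)p + (-7)(1−p) = 6p − 7; against b3: (-4)p + 6(1−p) = −10p + 6.
Setting these equal: 6p − 7 = −10p + 6 ⇒ 16p = 13 ⇒ p = 13/16, and the value is (6)·(13/16) − 7 = -17/8.
For General C: with q = P(b1), equating Up's and Down's payoffs gives 3q − 4 = −13q + 6 ⇒ q = 5/8.

-17/8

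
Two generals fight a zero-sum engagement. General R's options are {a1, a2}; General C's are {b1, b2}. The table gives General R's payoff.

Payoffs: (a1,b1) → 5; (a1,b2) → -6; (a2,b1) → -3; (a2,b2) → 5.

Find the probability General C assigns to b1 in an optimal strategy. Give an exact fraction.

11/19

Row minima: a1 → -6, a2 → -3; maximin = -3.
Column maxima: b1 → 5, b2 → 5; minimax = 5.
-3 ≠ 5, so there is no saddle point; optimal play is mixed.
Let General R play a1 with probability p. Expected payoff against b1: 5p + (-3)(1−p) = 8p − 3; against b2: (-6)p + 5(1−p) = −11p + 5.
Setting these equal: 8p − 3 = −11p + 5 ⇒ 19p = 8 ⇒ p = 8/19, and the value is (8)·(8/19) − 3 = 7/19.
For General C: with q = P(b1), equating a1's and a2's payoffs gives 11q − 6 = −8q + 5 ⇒ q = 11/19.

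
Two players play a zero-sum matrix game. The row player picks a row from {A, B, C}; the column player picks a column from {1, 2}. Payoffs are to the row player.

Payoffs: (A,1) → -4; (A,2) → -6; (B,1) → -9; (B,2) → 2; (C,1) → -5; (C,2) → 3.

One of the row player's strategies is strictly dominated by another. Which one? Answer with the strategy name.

C gives a strictly higher payoff than B against every column: -5 > -9, 3 > 2.
So B is strictly dominated and the row player never plays it.

B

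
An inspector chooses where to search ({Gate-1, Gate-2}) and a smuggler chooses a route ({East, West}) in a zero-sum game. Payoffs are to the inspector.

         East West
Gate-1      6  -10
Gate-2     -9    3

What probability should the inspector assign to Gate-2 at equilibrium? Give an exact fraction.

4/7

Row minima: Gate-1 → -10, Gate-2 → -9; maximin = -9.
Column maxima: East → 6, West → 3; minimax = 3.
-9 ≠ 3, so there is no saddle point; optimal play is mixed.
Let the inspector play Gate-1 with probability p. Expected payoff against East: 6p + (-9)(1−p) = 15p − 9; against West: (-10)p + 3(1−p) = −13p + 3.
Setting these equal: 15p − 9 = −13p + 3 ⇒ 28p = 12 ⇒ p = 3/7, and the value is (15)·(3/7) − 9 = -18/7.
For the smuggler: with q = P(East), equating Gate-1's and Gate-2's payoffs gives 16q − 10 = −12q + 3 ⇒ q = 13/28.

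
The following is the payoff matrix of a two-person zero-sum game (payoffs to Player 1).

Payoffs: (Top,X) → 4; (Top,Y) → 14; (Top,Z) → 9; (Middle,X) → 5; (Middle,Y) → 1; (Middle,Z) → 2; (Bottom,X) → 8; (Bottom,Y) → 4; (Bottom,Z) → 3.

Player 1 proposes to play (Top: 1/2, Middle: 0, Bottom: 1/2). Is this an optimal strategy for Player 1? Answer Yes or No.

Against X this mix gives (1/2)·4 + (1/2)·8 = 6.
Against Y this mix gives (1/2)·14 + (1/2)·4 = 9.
Against Z this mix gives (1/2)·9 + (1/2)·3 = 6.
All of Player 2's active replies (X, Z) yield 6, and no column does worse for Player 1. The mix makes Player 2 indifferent and guarantees 6, so it is optimal.

Yes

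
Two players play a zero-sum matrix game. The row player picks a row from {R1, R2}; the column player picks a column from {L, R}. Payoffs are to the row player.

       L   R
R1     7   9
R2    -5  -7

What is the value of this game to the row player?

7

Row minima: R1 → 7, R2 → -7; maximin = 7.
Column maxima: L → 7, R → 9; minimax = 7.
Since maximin = minimax = 7, there is a saddle point and the value is 7.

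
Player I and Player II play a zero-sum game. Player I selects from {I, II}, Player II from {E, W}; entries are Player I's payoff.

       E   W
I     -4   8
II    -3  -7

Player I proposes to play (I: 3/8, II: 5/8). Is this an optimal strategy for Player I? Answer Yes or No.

Against E this mix gives (3/8)·(-4) + (5/8)·(-3) = -27/8.
Against W this mix gives (3/8)·8 + (5/8)·(-7) = -11/8.
Player II will play E, holding Player I to -27/8. Shifting weight toward the row that does better against E would raise this floor (the equalizing mix achieves -13/4 against both E and W), so the proposed strategy is not optimal.

No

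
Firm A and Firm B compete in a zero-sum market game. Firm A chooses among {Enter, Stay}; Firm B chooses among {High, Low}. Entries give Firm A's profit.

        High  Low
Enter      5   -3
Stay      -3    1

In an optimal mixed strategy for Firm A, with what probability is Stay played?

2/3

Row minima: Enter → -3, Stay → -3; maximin = -3.
Column maxima: High → 5, Low → 1; minimax = 1.
-3 ≠ 1, so there is no saddle point; optimal play is mixed.
Let Firm A play Enter with probability p. Expected payoff against High: 5p + (-3)(1−p) = 8p − 3; against Low: (-3)p + 1(1−p) = −4p + 1.
Setting these equal: 8p − 3 = −4p + 1 ⇒ 12p = 4 ⇒ p = 1/3, and the value is (8)·(1/3) − 3 = -1/3.
For Firm B: with q = P(High), equating Enter's and Stay's payoffs gives 8q − 3 = −4q + 1 ⇒ q = 1/3.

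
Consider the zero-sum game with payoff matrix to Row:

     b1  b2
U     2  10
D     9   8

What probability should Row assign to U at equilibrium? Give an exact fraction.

Row minima: U → 2, D → 8; maximin = 8.
Column maxima: b1 → 9, b2 → 10; minimax = 9.
8 ≠ 9, so there is no saddle point; optimal play is mixed.
Let Row play U with probability p. Expected payoff against b1: 2p + 9(1−p) = −7p + 9; against b2: 10p + 8(1−p) = 2p + 8.
Setting these equal: −7p + 9 = 2p + 8 ⇒ −9p = -1 ⇒ p = 1/9, and the value is (-7)·(1/9) + 9 = 74/9.
For Column: with q = P(b1), equating U's and D's payoffs gives −8q + 10 = q + 8 ⇒ q = 2/9.

1/9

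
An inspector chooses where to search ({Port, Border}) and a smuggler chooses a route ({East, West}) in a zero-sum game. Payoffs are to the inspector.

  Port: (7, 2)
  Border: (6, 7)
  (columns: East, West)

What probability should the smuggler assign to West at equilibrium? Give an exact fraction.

1/6

Row minima: Port → 2, Border → 6; maximin = 6.
Column maxima: East → 7, West → 7; minimax = 7.
6 ≠ 7, so there is no saddle point; optimal play is mixed.
Let the inspector play Port with probability p. Expected payoff against East: 7p + 6(1−p) = p + 6; against West: 2p + 7(1−p) = −5p + 7.
Setting these equal: p + 6 = −5p + 7 ⇒ 6p = 1 ⇒ p = 1/6, and the value is (1)·(1/6) + 6 = 37/6.
For the smuggler: with q = P(East), equating Port's and Border's payoffs gives 5q + 2 = −q + 7 ⇒ q = 5/6.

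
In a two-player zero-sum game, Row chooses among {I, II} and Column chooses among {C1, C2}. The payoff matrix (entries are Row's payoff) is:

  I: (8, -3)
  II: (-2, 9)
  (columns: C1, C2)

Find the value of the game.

3

Row minima: I → -3, II → -2; maximin = -2.
Column maxima: C1 → 8, C2 → 9; minimax = 8.
-2 ≠ 8, so there is no saddle point; optimal play is mixed.
Let Row play I with probability p. Expected payoff against C1: 8p + (-2)(1−p) = 10p − 2; against C2: (-3)p + 9(1−p) = −12p + 9.
Setting these equal: 10p − 2 = −12p + 9 ⇒ 22p = 11 ⇒ p = 1/2, and the value is (10)·(1/2) − 2 = 3.
For Column: with q = P(C1), equating I's and II's payoffs gives 11q − 3 = −11q + 9 ⇒ q = 6/11.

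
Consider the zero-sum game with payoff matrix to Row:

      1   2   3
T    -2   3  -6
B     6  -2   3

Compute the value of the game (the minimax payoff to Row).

-3/14

Row minima: T → -6, B → -2; maximin = -2.
Column maxima: 1 → 6, 2 → 3, 3 → 3; minimax = 3.
-2 ≠ 3, so there is no saddle point; optimal play is mixed.
1 is strictly dominated by 3 (it gives Row strictly more in every row), so Column never plays it.
On the remaining 2×2 (T, B vs 2, 3):
Let Row play T with probability p. Expected payoff against 2: 3p + (-2)(1−p) = 5p − 2; against 3: (-6)p + 3(1−p) = −9p + 3.
Setting these equal: 5p − 2 = −9p + 3 ⇒ 14p = 5 ⇒ p = 5/14, and the value is (5)·(5/14) − 2 = -3/14.
For Column: with q = P(2), equating T's and B's payoffs gives 9q − 6 = −5q + 3 ⇒ q = 9/14.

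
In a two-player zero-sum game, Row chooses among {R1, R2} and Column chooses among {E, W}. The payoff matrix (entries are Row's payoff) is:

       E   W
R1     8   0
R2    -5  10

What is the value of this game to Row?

80/23

Row minima: R1 → 0, R2 → -5; maximin = 0.
Column maxima: E → 8, W → 10; minimax = 8.
0 ≠ 8, so there is no saddle point; optimal play is mixed.
Let Row play R1 with probability p. Expected payoff against E: 8p + (-5)(1−p) = 13p − 5; against W: 0p + 10(1−p) = −10p + 10.
Setting these equal: 13p − 5 = −10p + 10 ⇒ 23p = 15 ⇒ p = 15/23, and the value is (13)·(15/23) − 5 = 80/23.
For Column: with q = P(E), equating R1's and R2's payoffs gives 8q = −15q + 10 ⇒ q = 10/23.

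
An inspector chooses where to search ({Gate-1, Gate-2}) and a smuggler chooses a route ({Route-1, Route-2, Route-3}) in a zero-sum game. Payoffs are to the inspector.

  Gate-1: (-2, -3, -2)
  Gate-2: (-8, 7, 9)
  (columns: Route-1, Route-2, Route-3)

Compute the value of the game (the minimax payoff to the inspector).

Row minima: Gate-1 → -3, Gate-2 → -8; maximin = -3.
Column maxima: Route-1 → -2, Route-2 → 7, Route-3 → 9; minimax = -2.
-3 ≠ -2, so there is no saddle point; optimal play is mixed.
Route-3 is strictly dominated by Route-2 (it gives the inspector strictly more in every row), so the smuggler never plays it.
On the remaining 2×2 (Gate-1, Gate-2 vs Route-1, Route-2):
Let the inspector play Gate-1 with probability p. Expected payoff against Route-1: (-2)p + (-8)(1−p) = 6p − 8; against Route-2: (-3)p + 7(1−p) = −10p + 7.
Setting these equal: 6p − 8 = −10p + 7 ⇒ 16p = 15 ⇒ p = 15/16, and the value is (6)·(15/16) − 8 = -19/8.
For the smuggler: with q = P(Route-1), equating Gate-1's and Gate-2's payoffs gives q − 3 = −15q + 7 ⇒ q = 5/8.

-19/8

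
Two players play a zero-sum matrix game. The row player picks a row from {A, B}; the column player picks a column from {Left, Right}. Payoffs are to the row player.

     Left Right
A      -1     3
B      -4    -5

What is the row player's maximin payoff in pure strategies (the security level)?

Row minima: A → -1, B → -5.
The best of these is -1.

-1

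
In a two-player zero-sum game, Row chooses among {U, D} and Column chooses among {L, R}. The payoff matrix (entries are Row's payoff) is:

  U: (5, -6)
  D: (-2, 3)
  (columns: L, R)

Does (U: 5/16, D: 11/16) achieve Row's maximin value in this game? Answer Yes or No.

Against L this mix gives (5/16)·5 + (11/16)·(-2) = 3/16.
Against R this mix gives (5/16)·(-6) + (11/16)·3 = 3/16.
All of Column's active replies (L, R) yield 3/16, and no column does worse for Row. The mix makes Column indifferent and guarantees 3/16, so it is optimal.

Yes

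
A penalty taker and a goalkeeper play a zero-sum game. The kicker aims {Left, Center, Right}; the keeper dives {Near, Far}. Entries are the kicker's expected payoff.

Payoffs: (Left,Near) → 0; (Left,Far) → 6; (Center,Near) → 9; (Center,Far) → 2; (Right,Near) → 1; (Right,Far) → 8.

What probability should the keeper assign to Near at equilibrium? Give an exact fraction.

Row minima: Left → 0, Center → 2, Right → 1; maximin = 2.
Column maxima: Near → 9, Far → 8; minimax = 8.
2 ≠ 8, so there is no saddle point; optimal play is mixed.
Left is strictly dominated by Right, so the kicker never plays it.
On the remaining 2×2 (Center, Right vs Near, Far):
Let the kicker play Center with probability p. Expected payoff against Near: 9p + 1(1−p) = 8p + 1; against Far: 2p + 8(1−p) = −6p + 8.
Setting these equal: 8p + 1 = −6p + 8 ⇒ 14p = 7 ⇒ p = 1/2, and the value is (8)·(1/2) + 1 = 5.
For the keeper: with q = P(Near), equating Center's and Right's payoffs gives 7q + 2 = −7q + 8 ⇒ q = 3/7.

3/7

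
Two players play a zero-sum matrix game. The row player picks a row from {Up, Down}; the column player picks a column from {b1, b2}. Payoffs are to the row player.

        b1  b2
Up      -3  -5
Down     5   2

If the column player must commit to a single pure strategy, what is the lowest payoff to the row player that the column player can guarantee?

2

Column maxima: b1 → 5, b2 → 2.
The smallest of these is 2.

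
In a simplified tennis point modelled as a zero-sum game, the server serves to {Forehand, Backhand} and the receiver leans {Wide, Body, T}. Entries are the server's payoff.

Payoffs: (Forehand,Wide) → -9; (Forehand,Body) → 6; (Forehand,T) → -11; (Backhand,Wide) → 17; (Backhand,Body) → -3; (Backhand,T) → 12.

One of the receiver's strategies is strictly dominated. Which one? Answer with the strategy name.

T holds the server's payoff strictly below Wide in every row: -11 < -9, 12 < 17.
So Wide is strictly dominated for the receiver.

Wide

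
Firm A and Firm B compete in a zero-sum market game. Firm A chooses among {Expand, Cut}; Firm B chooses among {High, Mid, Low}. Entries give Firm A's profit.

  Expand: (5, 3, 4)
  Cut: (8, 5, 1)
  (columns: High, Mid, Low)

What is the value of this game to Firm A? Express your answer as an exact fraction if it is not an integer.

17/5

Row minima: Expand → 3, Cut → 1; maximin = 3.
Column maxima: High → 8, Mid → 5, Low → 4; minimax = 4.
3 ≠ 4, so there is no saddle point; optimal play is mixed.
High is strictly dominated by Mid (it gives Firm A strictly more in every row), so Firm B never plays it.
On the remaining 2×2 (Expand, Cut vs Mid, Low):
Let Firm A play Expand with probability p. Expected payoff against Mid: 3p + 5(1−p) = −2p + 5; against Low: 4p + 1(1−p) = 3p + 1.
Setting these equal: −2p + 5 = 3p + 1 ⇒ −5p = -4 ⇒ p = 4/5, and the value is (-2)·(4/5) + 5 = 17/5.
For Firm B: with q = P(Mid), equating Expand's and Cut's payoffs gives −q + 4 = 4q + 1 ⇒ q = 3/5.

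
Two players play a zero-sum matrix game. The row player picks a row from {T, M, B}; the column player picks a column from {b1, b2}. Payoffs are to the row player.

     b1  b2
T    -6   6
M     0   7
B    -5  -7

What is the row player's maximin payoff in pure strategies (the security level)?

0

Row minima: T → -6, M → 0, B → -7.
The best of these is 0.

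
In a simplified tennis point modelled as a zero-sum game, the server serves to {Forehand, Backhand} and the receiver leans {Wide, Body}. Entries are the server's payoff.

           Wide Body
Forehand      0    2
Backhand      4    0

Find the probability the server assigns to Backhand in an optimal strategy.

Row minima: Forehand → 0, Backhand → 0; maximin = 0.
Column maxima: Wide → 4, Body → 2; minimax = 2.
0 ≠ 2, so there is no saddle point; optimal play is mixed.
Let the server play Forehand with probability p. Expected payoff against Wide: 0p + 4(1−p) = −4p + 4; against Body: 2p + 0(1−p) = 2p.
Setting these equal: −4p + 4 = 2p ⇒ −6p = -4 ⇒ p = 2/3, and the value is (-4)·(2/3) + 4 = 4/3.
For the receiver: with q = P(Wide), equating Forehand's and Backhand's payoffs gives −2q + 2 = 4q ⇒ q = 1/3.

1/3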